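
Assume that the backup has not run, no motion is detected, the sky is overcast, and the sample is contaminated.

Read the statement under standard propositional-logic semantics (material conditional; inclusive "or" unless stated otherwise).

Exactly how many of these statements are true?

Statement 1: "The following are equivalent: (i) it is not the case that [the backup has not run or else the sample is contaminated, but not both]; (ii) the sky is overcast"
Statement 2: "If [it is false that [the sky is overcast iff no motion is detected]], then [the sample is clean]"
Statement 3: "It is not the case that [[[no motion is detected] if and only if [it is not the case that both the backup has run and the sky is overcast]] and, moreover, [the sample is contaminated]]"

Let P = "the backup has run" (False), S = "the sample is contaminated" (True), R = "the sky is overcast" (True), Q = "motion is detected" (False).

Statement 1: This is not (not P xor S) iff R.

not P = not False = True
not P xor S = True xor True = False
not (not P xor S) = not False = True
not (not P xor S) iff R = True iff True = True
Hence Statement 1 is true.

Statement 2: Formalization: not (R iff not Q) -> not S

not Q = not False = True
R iff not Q = True iff True = True
not (R iff not Q) = not True = False
not S = not True = False
not (R iff not Q) -> not S = False -> False = True
So Statement 2 is true.

Statement 3: In symbols: not ((not Q iff (P nand R)) and S)

not Q = not False = True
P nand R = False nand True = True
not Q iff (P nand R) = True iff True = True
(not Q iff (P nand R)) and S = True and True = True
not ((not Q iff (P nand R)) and S) = not True = False
Hence Statement 3 is false.

True statements: 2 (Statement 1, Statement 2).

2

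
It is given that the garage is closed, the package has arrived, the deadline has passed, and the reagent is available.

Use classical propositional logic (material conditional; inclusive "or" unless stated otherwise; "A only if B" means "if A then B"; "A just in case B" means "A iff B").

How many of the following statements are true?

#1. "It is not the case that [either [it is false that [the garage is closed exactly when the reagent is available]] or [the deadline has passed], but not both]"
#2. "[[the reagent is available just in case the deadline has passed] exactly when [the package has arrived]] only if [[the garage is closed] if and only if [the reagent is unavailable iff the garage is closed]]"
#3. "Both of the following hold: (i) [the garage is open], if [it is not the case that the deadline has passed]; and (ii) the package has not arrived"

Let P = "the garage is closed" (T), S = "the reagent is available" (T), R = "the deadline has passed" (T), Q = "the package has arrived" (T).

#1: This is ¬(¬(P ↔ S) ⊕ R).

P ↔ S = T ↔ T = T
¬(P ↔ S) = ¬T = F
¬(P ↔ S) ⊕ R = F ⊕ T = T
¬(¬(P ↔ S) ⊕ R) = ¬T = F
So #1 is false.

#2: In symbols: ((S ↔ R) ↔ Q) → (P ↔ (¬S ↔ P))

S ↔ R = T ↔ T = T
(S ↔ R) ↔ Q = T ↔ T = T
¬S = ¬T = F
¬S ↔ P = F ↔ T = F
P ↔ (¬S ↔ P) = T ↔ F = F
((S ↔ R) ↔ Q) → (P ↔ (¬S ↔ P)) = T → F = F
Thus #2 is false.

#3: This is (¬R → ¬P) ∧ ¬Q.

¬R = ¬T = F
¬P = ¬T = F
¬R → ¬P = F → F = T
¬Q = ¬T = F
(¬R → ¬P) ∧ ¬Q = T ∧ F = F
Thus #3 is false.

Count: 0.

0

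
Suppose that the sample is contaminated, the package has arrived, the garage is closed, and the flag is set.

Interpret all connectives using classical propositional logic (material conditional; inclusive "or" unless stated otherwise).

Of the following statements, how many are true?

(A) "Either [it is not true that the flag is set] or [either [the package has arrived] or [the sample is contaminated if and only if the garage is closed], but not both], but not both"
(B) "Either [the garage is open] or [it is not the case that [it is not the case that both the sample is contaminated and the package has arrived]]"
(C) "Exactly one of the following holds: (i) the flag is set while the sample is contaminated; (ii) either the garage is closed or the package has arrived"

Let S = "the flag is set" (T), Q = "the package has arrived" (T), P = "the sample is contaminated" (T), R = "the garage is closed" (T).

(A): This is ~S xor (Q xor (P <-> R)).

~S = ~T = F
P <-> R = T <-> T = T
Q xor (P <-> R) = T xor T = F
~S xor (Q xor (P <-> R)) = F xor F = F
So (A) is false.

(B): Formalization: ~R | ~(P nand Q)

~R = ~T = F
P nand Q = T nand T = F
~(P nand Q) = ~F = T
~R | ~(P nand Q) = F | T = T
So (B) is true.

(C): Formalization: (S & P) xor (R | Q)

S & P = T & T = T
R | Q = T | T = T
(S & P) xor (R | Q) = T xor T = F
Hence (C) is false.

True statements: 1 ((B)).

1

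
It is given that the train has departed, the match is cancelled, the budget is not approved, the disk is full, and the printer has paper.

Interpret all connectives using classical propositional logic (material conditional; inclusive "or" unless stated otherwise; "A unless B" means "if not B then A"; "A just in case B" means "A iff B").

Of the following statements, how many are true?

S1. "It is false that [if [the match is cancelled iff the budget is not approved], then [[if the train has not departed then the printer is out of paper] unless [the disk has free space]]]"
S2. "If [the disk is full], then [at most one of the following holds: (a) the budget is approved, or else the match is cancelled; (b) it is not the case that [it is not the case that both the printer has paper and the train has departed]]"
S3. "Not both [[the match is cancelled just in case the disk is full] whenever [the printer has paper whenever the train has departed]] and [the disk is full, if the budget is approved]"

Let W = "the match is cancelled" (True), R = "the budget is approved" (False), Q = "the train has departed" (True), K = "the printer has paper" (True), L = "the disk is full" (True).

S1: This is not ((W iff not R) -> ((not Q -> not K) or not L)).

not R = not False = True
W iff not R = True iff True = True
not Q = not True = False
not K = not True = False
not Q -> not K = False -> False = True
not L = not True = False
(not Q -> not K) or not L = True or False = True
(W iff not R) -> ((not Q -> not K) or not L) = True -> True = True
not ((W iff not R) -> ((not Q -> not K) or not L)) = not True = False
So S1 is false.

S2: This is L -> ((R or W) nand not (K nand Q)).

R or W = False or True = True
K nand Q = True nand True = False
not (K nand Q) = not False = True
(R or W) nand not (K nand Q) = True nand True = False
L -> ((R or W) nand not (K nand Q)) = True -> False = False
So S2 is false.

S3: This is ((Q -> K) -> (W iff L)) nand (R -> L).

Q -> K = True -> True = True
W iff L = True iff True = True
(Q -> K) -> (W iff L) = True -> True = True
R -> L = False -> True = True
((Q -> K) -> (W iff L)) nand (R -> L) = True nand True = False
Thus S3 is false.

0 of the 3 statements are true (none).

0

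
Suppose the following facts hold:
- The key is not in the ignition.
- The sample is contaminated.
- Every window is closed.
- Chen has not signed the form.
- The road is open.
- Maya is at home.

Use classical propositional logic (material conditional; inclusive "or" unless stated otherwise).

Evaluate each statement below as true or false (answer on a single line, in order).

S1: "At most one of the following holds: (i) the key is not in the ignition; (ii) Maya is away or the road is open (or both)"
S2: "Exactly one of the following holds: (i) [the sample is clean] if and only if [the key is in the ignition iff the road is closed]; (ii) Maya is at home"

Let K = "the key is in the ignition" (False), P = "Maya is at home" (True), M = "the road is closed" (False), L = "the sample is contaminated" (True).

S1: Parsed as not K nand (not P or not M)

not K = not False = True
not P = not True = False
not M = not False = True
not P or not M = False or True = True
not K nand (not P or not M) = True nand True = False
Hence S1 is false.

S2: In symbols: (not L iff (K iff M)) xor P

not L = not True = False
K iff M = False iff False = True
not L iff (K iff M) = False iff True = False
(not L iff (K iff M)) xor P = False xor True = True
Thus S2 is true.

S1 false / S2 true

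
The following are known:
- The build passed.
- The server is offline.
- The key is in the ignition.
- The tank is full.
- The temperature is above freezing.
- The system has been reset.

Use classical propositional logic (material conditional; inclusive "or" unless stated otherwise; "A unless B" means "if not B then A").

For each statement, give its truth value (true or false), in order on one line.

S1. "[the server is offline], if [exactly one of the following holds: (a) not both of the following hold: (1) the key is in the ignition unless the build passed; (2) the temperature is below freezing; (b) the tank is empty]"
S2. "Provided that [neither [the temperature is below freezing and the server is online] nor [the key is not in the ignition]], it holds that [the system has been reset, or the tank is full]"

Let R = "the key is in the ignition" (True), P = "the build passed" (True), U = "the temperature is below freezing" (False), S = "the tank is full" (True), Q = "the server is online" (False), V = "the system has been reset" (True).

S1: Parsed as (((R or P) nand U) xor not S) -> not Q

R or P = True or True = True
(R or P) nand U = True nand False = True
not S = not True = False
((R or P) nand U) xor not S = True xor False = True
not Q = not False = True
(((R or P) nand U) xor not S) -> not Q = True -> True = True
So S1 is true.

S2: Parsed as ((U and Q) nor not R) -> (V or S)

U and Q = False and False = False
not R = not True = False
(U and Q) nor not R = False nor False = True
V or S = True or True = True
((U and Q) nor not R) -> (V or S) = True -> True = True
Hence S2 is true.

S1 true; S2 true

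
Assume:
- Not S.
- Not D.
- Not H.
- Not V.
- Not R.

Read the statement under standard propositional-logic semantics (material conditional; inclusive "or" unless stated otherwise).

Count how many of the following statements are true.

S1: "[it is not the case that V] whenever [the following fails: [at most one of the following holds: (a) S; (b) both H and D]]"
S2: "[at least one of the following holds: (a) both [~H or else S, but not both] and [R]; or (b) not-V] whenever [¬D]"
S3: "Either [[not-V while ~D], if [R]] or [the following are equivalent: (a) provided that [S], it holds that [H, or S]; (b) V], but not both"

3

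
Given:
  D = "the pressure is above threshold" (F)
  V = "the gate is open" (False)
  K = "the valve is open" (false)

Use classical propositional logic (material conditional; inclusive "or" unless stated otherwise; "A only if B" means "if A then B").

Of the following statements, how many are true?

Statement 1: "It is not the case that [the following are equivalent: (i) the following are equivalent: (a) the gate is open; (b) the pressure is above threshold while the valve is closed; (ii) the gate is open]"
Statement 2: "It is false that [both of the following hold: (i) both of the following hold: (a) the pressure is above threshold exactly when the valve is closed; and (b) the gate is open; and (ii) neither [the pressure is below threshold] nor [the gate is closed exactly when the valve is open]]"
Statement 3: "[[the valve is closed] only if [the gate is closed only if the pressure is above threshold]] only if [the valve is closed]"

3

Statement 1: In symbols: ~((V <-> (D & ~K)) <-> V)

~K = ~F = T
D & ~K = F & T = F
V <-> (D & ~K) = F <-> F = T
(V <-> (D & ~K)) <-> V = T <-> F = F
~((V <-> (D & ~K)) <-> V) = ~F = T
So Statement 1 is true.

Statement 2: In symbols: ~(((D <-> ~K) & V) & (~D nor (~V <-> K)))

~K = ~F = T
D <-> ~K = F <-> T = F
(D <-> ~K) & V = F & F = F
~D = ~F = T
~V = ~F = T
~V <-> K = T <-> F = F
~D nor (~V <-> K) = T nor F = F
((D <-> ~K) & V) & (~D nor (~V <-> K)) = F & F = F
~(((D <-> ~K) & V) & (~D nor (~V <-> K))) = ~F = T
Hence Statement 2 is true.

Statement 3: In symbols: (~K -> (~V -> D)) -> ~K

~K = ~F = T
~V = ~F = T
~V -> D = T -> F = F
~K -> (~V -> D) = T -> F = F
~K = ~F = T
(~K -> (~V -> D)) -> ~K = F -> T = T
So Statement 3 is true.

Count: 3.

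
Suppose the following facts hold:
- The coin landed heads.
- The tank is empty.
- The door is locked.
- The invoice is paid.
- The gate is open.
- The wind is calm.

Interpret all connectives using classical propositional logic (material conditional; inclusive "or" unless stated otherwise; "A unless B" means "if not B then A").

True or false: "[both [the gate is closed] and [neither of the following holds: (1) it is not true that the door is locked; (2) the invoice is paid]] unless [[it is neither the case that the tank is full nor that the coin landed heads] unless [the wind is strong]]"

Let U = "the gate is open" (True), R = "the door is locked" (True), S = "the invoice is paid" (True), Q = "the tank is full" (False), P = "the coin landed heads" (True), V = "the wind is strong" (False).
Formalization: (not U and (not R nor S)) or ((Q nor P) or V)

not U = not True = False
not R = not True = False
not R nor S = False nor True = False
not U and (not R nor S) = False and False = False
Q nor P = False nor True = False
(Q nor P) or V = False or False = False
(not U and (not R nor S)) or ((Q nor P) or V) = False or False = False

False.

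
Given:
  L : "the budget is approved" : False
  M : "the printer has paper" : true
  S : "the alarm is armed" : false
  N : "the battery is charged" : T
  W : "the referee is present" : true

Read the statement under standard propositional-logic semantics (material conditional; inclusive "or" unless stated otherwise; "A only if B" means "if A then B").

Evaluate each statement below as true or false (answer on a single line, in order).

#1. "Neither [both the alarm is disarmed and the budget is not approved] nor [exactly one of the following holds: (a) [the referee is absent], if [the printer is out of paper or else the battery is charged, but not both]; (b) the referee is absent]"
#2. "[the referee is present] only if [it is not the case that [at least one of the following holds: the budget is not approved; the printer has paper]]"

#1: In symbols: (~S & ~L) nor (((~M xor N) -> ~W) xor ~W)

~S = ~F = T
~L = ~F = T
~S & ~L = T & T = T
~M = ~T = F
~M xor N = F xor T = T
~W = ~T = F
(~M xor N) -> ~W = T -> F = F
~W = ~T = F
((~M xor N) -> ~W) xor ~W = F xor F = F
(~S & ~L) nor (((~M xor N) -> ~W) xor ~W) = T nor F = F
Hence #1 is false.

#2: This is W -> ~(~L | M).

~L = ~F = T
~L | M = T | T = T
~(~L | M) = ~T = F
W -> ~(~L | M) = T -> F = F
Thus #2 is false.

#1 false; #2 false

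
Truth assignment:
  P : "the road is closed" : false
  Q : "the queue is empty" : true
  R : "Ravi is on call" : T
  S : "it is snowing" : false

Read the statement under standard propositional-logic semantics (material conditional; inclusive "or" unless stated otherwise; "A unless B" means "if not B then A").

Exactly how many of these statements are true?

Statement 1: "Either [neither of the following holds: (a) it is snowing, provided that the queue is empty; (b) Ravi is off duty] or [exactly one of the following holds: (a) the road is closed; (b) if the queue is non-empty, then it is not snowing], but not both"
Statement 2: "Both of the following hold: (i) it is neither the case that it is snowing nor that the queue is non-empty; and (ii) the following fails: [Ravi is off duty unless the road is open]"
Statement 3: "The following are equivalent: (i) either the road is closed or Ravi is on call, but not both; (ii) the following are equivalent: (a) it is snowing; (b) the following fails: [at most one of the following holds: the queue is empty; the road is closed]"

Statement 1: Parsed as ((Q → S) ↓ ¬R) ⊕ (P ⊕ (¬Q → ¬S))

Q → S = T → F = F
¬R = ¬T = F
(Q → S) ↓ ¬R = F ↓ F = T
¬Q = ¬T = F
¬S = ¬F = T
¬Q → ¬S = F → T = T
P ⊕ (¬Q → ¬S) = F ⊕ T = T
((Q → S) ↓ ¬R) ⊕ (P ⊕ (¬Q → ¬S)) = T ⊕ T = F
Hence Statement 1 is false.

Statement 2: This is (S ↓ ¬Q) ∧ ¬(¬R ∨ ¬P).

¬Q = ¬T = F
S ↓ ¬Q = F ↓ F = T
¬R = ¬T = F
¬P = ¬F = T
¬R ∨ ¬P = F ∨ T = T
¬(¬R ∨ ¬P) = ¬T = F
(S ↓ ¬Q) ∧ ¬(¬R ∨ ¬P) = T ∧ F = F
Hence Statement 2 is false.

Statement 3: This is (P ⊕ R) ↔ (S ↔ ¬(Q ↑ P)).

P ⊕ R = F ⊕ T = T
Q ↑ P = T ↑ F = T
¬(Q ↑ P) = ¬T = F
S ↔ ¬(Q ↑ P) = F ↔ F = T
(P ⊕ R) ↔ (S ↔ ¬(Q ↑ P)) = T ↔ T = T
So Statement 3 is true.

Count: 1.

1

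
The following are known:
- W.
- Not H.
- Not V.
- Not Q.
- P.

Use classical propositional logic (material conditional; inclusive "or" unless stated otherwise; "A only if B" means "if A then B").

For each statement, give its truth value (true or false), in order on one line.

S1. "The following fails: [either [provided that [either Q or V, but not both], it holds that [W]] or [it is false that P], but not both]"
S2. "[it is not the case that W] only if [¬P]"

S1 False; S2 True

S1: In symbols: ~(((Q xor V) -> W) xor ~P)

Q xor V = F xor F = F
(Q xor V) -> W = F -> T = T
~P = ~T = F
((Q xor V) -> W) xor ~P = T xor F = T
~(((Q xor V) -> W) xor ~P) = ~T = F
Thus S1 is false.

S2: Parsed as ~W -> ~P

~W = ~T = F
~P = ~T = F
~W -> ~P = F -> F = T
Thus S2 is true.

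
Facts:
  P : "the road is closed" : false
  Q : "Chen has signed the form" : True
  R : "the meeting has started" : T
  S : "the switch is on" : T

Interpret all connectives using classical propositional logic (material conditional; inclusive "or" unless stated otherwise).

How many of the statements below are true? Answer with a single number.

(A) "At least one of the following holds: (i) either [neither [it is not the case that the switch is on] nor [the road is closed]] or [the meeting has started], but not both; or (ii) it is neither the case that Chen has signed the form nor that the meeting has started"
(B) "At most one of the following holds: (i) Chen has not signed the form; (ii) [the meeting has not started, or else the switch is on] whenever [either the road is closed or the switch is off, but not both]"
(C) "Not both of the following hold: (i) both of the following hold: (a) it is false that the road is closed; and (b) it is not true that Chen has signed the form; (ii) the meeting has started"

(A): Parsed as ((~S nor P) xor R) | (Q nor R)

~S = ~T = F
~S nor P = F nor F = T
(~S nor P) xor R = T xor T = F
Q nor R = T nor T = F
((~S nor P) xor R) | (Q nor R) = F | F = F
Thus (A) is false.

(B): Formalization: ~Q nand ((P xor ~S) -> (~R | S))

~Q = ~T = F
~S = ~T = F
P xor ~S = F xor F = F
~R = ~T = F
~R | S = F | T = T
(P xor ~S) -> (~R | S) = F -> T = T
~Q nand ((P xor ~S) -> (~R | S)) = F nand T = T
Thus (B) is true.

(C): Formalization: (~P & ~Q) nand R

~P = ~F = T
~Q = ~T = F
~P & ~Q = T & F = F
(~P & ~Q) nand R = F nand T = T
Thus (C) is true.

2 of the 3 statements are true.

2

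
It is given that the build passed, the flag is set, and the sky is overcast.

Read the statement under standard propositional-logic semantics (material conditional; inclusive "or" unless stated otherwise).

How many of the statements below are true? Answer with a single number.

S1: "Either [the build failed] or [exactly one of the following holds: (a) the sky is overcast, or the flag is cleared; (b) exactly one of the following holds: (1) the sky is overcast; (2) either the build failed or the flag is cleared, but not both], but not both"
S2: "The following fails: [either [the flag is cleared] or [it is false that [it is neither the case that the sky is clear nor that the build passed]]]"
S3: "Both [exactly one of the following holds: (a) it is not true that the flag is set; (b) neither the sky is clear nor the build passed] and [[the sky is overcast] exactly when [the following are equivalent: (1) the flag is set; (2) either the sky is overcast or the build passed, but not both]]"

0

Let K = "the build passed" (T), H = "the sky is overcast" (T), P = "the flag is set" (T).

S1: This is ¬K ⊕ ((H ∨ ¬P) ⊕ (H ⊕ (¬K ⊕ ¬P))).

¬K = ¬T = F
¬P = ¬T = F
H ∨ ¬P = T ∨ F = T
¬K = ¬T = F
¬P = ¬T = F
¬K ⊕ ¬P = F ⊕ F = F
H ⊕ (¬K ⊕ ¬P) = T ⊕ F = T
(H ∨ ¬P) ⊕ (H ⊕ (¬K ⊕ ¬P)) = T ⊕ T = F
¬K ⊕ ((H ∨ ¬P) ⊕ (H ⊕ (¬K ⊕ ¬P))) = F ⊕ F = F
Thus S1 is false.

S2: Parsed as ¬(¬P ∨ ¬(¬H ↓ K))

¬P = ¬T = F
¬H = ¬T = F
¬H ↓ K = F ↓ T = F
¬(¬H ↓ K) = ¬F = T
¬P ∨ ¬(¬H ↓ K) = F ∨ T = T
¬(¬P ∨ ¬(¬H ↓ K)) = ¬T = F
So S2 is false.

S3: Formalization: (¬P ⊕ (¬H ↓ K)) ∧ (H ↔ (P ↔ (H ⊕ K)))

¬P = ¬T = F
¬H = ¬T = F
¬H ↓ K = F ↓ T = F
¬P ⊕ (¬H ↓ K) = F ⊕ F = F
H ⊕ K = T ⊕ T = F
P ↔ (H ⊕ K) = T ↔ F = F
H ↔ (P ↔ (H ⊕ K)) = T ↔ F = F
(¬P ⊕ (¬H ↓ K)) ∧ (H ↔ (P ↔ (H ⊕ K))) = F ∧ F = F
Hence S3 is false.

0 of the 3 statements are true (none).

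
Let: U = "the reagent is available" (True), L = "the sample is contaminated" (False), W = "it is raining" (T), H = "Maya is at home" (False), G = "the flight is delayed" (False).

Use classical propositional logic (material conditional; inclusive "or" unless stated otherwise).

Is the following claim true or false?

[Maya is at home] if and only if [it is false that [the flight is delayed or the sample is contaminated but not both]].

False.

Parsed as H iff not (G xor L)

G xor L = False xor False = False
not (G xor L) = not False = True
H iff not (G xor L) = False iff True = False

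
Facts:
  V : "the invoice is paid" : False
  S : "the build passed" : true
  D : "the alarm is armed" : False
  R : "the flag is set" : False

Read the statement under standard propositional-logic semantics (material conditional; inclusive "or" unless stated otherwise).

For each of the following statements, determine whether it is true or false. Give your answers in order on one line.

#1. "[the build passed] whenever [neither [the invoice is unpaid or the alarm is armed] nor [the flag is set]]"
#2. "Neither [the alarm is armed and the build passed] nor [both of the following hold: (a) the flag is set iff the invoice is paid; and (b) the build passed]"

#1 True; #2 False

#1: This is ((~V | D) nor R) -> S.

~V = ~F = T
~V | D = T | F = T
(~V | D) nor R = T nor F = F
((~V | D) nor R) -> S = F -> T = T
Thus #1 is true.

#2: Formalization: (D & S) nor ((R <-> V) & S)

D & S = F & T = F
R <-> V = F <-> F = T
(R <-> V) & S = T & T = T
(D & S) nor ((R <-> V) & S) = F nor T = F
Thus #2 is false.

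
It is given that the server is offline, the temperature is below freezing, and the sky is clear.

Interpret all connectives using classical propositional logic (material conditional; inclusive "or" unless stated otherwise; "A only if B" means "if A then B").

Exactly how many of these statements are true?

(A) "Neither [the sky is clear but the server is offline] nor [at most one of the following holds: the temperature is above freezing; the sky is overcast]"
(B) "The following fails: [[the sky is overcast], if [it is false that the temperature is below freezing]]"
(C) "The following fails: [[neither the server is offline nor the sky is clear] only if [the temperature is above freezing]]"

0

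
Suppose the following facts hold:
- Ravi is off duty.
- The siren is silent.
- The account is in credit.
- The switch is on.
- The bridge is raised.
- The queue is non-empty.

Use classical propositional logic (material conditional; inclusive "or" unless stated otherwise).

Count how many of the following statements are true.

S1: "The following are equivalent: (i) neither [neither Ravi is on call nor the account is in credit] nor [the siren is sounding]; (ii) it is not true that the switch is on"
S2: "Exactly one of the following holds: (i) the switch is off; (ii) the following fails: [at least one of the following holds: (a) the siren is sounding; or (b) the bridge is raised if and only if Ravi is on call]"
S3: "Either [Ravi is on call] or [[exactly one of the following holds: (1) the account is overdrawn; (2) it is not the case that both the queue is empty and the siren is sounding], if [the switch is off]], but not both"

2

Let P = "Ravi is on call" (F), R = "the account is overdrawn" (F), Q = "the siren is sounding" (F), S = "the switch is on" (T), U = "the bridge is raised" (T), V = "the queue is empty" (F).

S1: Parsed as ((P nor ~R) nor Q) <-> ~S

~R = ~F = T
P nor ~R = F nor T = F
(P nor ~R) nor Q = F nor F = T
~S = ~T = F
((P nor ~R) nor Q) <-> ~S = T <-> F = F
So S1 is false.

S2: Formalization: ~S xor ~(Q | (U <-> P))

~S = ~T = F
U <-> P = T <-> F = F
Q | (U <-> P) = F | F = F
~(Q | (U <-> P)) = ~F = T
~S xor ~(Q | (U <-> P)) = F xor T = T
So S2 is true.

S3: This is P xor (~S -> (R xor (V nand Q))).

~S = ~T = F
V nand Q = F nand F = T
R xor (V nand Q) = F xor T = T
~S -> (R xor (V nand Q)) = F -> T = T
P xor (~S -> (R xor (V nand Q))) = F xor T = T
Thus S3 is true.

True statements: 2 (S2, S3).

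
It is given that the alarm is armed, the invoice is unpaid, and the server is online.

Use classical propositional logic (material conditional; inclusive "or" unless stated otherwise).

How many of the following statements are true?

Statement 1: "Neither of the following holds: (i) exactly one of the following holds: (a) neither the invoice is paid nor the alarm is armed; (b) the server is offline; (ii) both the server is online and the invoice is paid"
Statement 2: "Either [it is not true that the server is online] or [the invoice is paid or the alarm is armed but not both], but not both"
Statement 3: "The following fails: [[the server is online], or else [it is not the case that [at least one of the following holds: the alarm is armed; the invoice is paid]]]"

2

Let R = "the invoice is paid" (False), L = "the alarm is armed" (True), Q = "the server is online" (True).

Statement 1: Parsed as ((R nor L) xor not Q) nor (Q and R)

R nor L = False nor True = False
not Q = not True = False
(R nor L) xor not Q = False xor False = False
Q and R = True and False = False
((R nor L) xor not Q) nor (Q and R) = False nor False = True
So Statement 1 is true.

Statement 2: This is not Q xor (R xor L).

not Q = not True = False
R xor L = False xor True = True
not Q xor (R xor L) = False xor True = True
Thus Statement 2 is true.

Statement 3: This is not (Q or not (L or R)).

L or R = True or False = True
not (L or R) = not True = False
Q or not (L or R) = True or False = True
not (Q or not (L or R)) = not True = False
So Statement 3 is false.

Count: 2.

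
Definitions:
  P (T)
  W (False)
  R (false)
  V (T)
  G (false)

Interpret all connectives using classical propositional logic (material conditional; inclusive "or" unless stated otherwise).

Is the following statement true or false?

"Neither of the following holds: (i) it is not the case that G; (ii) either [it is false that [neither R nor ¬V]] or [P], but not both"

False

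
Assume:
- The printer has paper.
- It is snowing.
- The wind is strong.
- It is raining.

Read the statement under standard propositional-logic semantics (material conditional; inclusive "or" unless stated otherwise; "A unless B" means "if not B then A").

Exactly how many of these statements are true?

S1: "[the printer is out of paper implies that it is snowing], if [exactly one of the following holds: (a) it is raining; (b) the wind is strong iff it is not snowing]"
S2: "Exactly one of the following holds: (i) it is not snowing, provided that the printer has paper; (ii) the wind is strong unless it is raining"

2

Let V = "it is raining" (T), R = "the wind is strong" (T), P = "it is snowing" (T), H = "the printer has paper" (T).

S1: In symbols: (V xor (R <-> ~P)) -> (~H -> P)

~P = ~T = F
R <-> ~P = T <-> F = F
V xor (R <-> ~P) = T xor F = T
~H = ~T = F
~H -> P = F -> T = T
(V xor (R <-> ~P)) -> (~H -> P) = T -> T = T
Thus S1 is true.

S2: Formalization: (H -> ~P) xor (R | V)

~P = ~T = F
H -> ~P = T -> F = F
R | V = T | T = T
(H -> ~P) xor (R | V) = F xor T = T
Thus S2 is true.

True statements: 2 (S1, S2).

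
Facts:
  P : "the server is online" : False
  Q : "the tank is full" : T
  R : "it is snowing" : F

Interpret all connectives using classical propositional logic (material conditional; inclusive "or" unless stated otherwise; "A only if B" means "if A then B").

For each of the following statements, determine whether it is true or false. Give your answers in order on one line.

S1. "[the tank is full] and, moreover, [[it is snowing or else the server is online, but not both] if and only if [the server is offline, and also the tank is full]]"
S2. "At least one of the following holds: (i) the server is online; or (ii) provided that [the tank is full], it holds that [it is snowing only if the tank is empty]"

S1 false; S2 true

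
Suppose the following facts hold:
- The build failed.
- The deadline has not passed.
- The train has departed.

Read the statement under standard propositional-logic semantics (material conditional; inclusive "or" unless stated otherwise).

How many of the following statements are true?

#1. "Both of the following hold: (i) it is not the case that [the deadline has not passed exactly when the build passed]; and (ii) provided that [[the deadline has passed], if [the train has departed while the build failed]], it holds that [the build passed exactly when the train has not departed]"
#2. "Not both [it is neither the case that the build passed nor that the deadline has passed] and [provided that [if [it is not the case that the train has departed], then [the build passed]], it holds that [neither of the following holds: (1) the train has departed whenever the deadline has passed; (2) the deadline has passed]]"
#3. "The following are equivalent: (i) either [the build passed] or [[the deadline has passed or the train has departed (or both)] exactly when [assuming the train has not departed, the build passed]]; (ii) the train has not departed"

2

Let W = "the deadline has passed" (F), U = "the build passed" (F), R = "the train has departed" (T).

#1: Formalization: ¬(¬W ↔ U) ∧ (((R ∧ ¬U) → W) → (U ↔ ¬R))

¬W = ¬F = T
¬W ↔ U = T ↔ F = F
¬(¬W ↔ U) = ¬F = T
¬U = ¬F = T
R ∧ ¬U = T ∧ T = T
(R ∧ ¬U) → W = T → F = F
¬R = ¬T = F
U ↔ ¬R = F ↔ F = T
((R ∧ ¬U) → W) → (U ↔ ¬R) = F → T = T
¬(¬W ↔ U) ∧ (((R ∧ ¬U) → W) → (U ↔ ¬R)) = T ∧ T = T
Thus #1 is true.

#2: This is (U ↓ W) ↑ ((¬R → U) → ((W → R) ↓ W)).

U ↓ W = F ↓ F = T
¬R = ¬T = F
¬R → U = F → F = T
W → R = F → T = T
(W → R) ↓ W = T ↓ F = F
(¬R → U) → ((W → R) ↓ W) = T → F = F
(U ↓ W) ↑ ((¬R → U) → ((W → R) ↓ W)) = T ↑ F = T
Hence #2 is true.

#3: Parsed as (U ∨ ((W ∨ R) ↔ (¬R → U))) ↔ ¬R

W ∨ R = F ∨ T = T
¬R = ¬T = F
¬R → U = F → F = T
(W ∨ R) ↔ (¬R → U) = T ↔ T = T
U ∨ ((W ∨ R) ↔ (¬R → U)) = F ∨ T = T
¬R = ¬T = F
(U ∨ ((W ∨ R) ↔ (¬R → U))) ↔ ¬R = T ↔ F = F
Hence #3 is false.

True statements: 2 (#1, #2).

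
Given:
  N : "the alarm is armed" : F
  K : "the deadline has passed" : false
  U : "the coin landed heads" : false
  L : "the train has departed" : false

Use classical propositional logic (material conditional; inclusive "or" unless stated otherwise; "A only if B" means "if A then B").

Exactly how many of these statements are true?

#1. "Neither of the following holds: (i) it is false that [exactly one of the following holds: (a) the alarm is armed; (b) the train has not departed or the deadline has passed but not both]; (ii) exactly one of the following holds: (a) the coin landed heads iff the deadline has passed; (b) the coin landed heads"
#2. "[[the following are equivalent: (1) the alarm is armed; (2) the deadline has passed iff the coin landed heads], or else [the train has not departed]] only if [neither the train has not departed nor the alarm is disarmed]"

0

#1: In symbols: not (N xor (not L xor K)) nor ((U iff K) xor U)

not L = not False = True
not L xor K = True xor False = True
N xor (not L xor K) = False xor True = True
not (N xor (not L xor K)) = not True = False
U iff K = False iff False = True
(U iff K) xor U = True xor False = True
not (N xor (not L xor K)) nor ((U iff K) xor U) = False nor True = False
Thus #1 is false.

#2: This is ((N iff (K iff U)) or not L) -> (not L nor not N).

K iff U = False iff False = True
N iff (K iff U) = False iff True = False
not L = not False = True
(N iff (K iff U)) or not L = False or True = True
not L = not False = True
not N = not False = True
not L nor not N = True nor True = False
((N iff (K iff U)) or not L) -> (not L nor not N) = True -> False = False
Thus #2 is false.

0 of the 2 statements are true (none).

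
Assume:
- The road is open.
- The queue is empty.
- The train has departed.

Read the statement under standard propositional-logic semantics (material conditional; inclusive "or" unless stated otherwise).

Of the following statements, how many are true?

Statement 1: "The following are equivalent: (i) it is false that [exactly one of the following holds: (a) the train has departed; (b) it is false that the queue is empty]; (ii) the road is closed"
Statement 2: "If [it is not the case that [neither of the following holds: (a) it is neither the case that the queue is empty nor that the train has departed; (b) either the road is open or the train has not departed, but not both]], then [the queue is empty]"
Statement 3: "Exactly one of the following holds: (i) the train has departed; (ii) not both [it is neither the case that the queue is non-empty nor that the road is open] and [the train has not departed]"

2

Let R = "the train has departed" (True), Q = "the queue is empty" (True), P = "the road is closed" (False).

Statement 1: Parsed as not (R xor not Q) iff P

not Q = not True = False
R xor not Q = True xor False = True
not (R xor not Q) = not True = False
not (R xor not Q) iff P = False iff False = True
Thus Statement 1 is true.

Statement 2: In symbols: not ((Q nor R) nor (not P xor not R)) -> Q

Q nor R = True nor True = False
not P = not False = True
not R = not True = False
not P xor not R = True xor False = True
(Q nor R) nor (not P xor not R) = False nor True = False
not ((Q nor R) nor (not P xor not R)) = not False = True
not ((Q nor R) nor (not P xor not R)) -> Q = True -> True = True
Hence Statement 2 is true.

Statement 3: In symbols: R xor ((not Q nor not P) nand not R)

not Q = not True = False
not P = not False = True
not Q nor not P = False nor True = False
not R = not True = False
(not Q nor not P) nand not R = False nand False = True
R xor ((not Q nor not P) nand not R) = True xor True = False
Thus Statement 3 is false.

True statements: 2 (Statement 1, Statement 2).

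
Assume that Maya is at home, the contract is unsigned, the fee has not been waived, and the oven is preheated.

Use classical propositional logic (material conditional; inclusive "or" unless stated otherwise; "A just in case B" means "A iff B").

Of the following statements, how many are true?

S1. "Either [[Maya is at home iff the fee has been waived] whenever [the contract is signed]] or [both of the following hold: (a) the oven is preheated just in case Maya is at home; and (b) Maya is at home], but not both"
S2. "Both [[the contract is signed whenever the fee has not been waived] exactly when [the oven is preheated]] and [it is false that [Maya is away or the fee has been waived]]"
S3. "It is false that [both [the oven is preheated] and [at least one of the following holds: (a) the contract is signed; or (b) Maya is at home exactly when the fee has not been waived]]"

Let Q = "the contract is signed" (F), P = "Maya is at home" (T), R = "the fee has been waived" (F), S = "the oven is preheated" (T).

S1: Formalization: (Q -> (P <-> R)) xor ((S <-> P) & P)

P <-> R = T <-> F = F
Q -> (P <-> R) = F -> F = T
S <-> P = T <-> T = T
(S <-> P) & P = T & T = T
(Q -> (P <-> R)) xor ((S <-> P) & P) = T xor T = F
So S1 is false.

S2: In symbols: ((~R -> Q) <-> S) & ~(~P | R)

~R = ~F = T
~R -> Q = T -> F = F
(~R -> Q) <-> S = F <-> T = F
~P = ~T = F
~P | R = F | F = F
~(~P | R) = ~F = T
((~R -> Q) <-> S) & ~(~P | R) = F & T = F
So S2 is false.

S3: Formalization: ~(S & (Q | (P <-> ~R)))

~R = ~F = T
P <-> ~R = T <-> T = T
Q | (P <-> ~R) = F | T = T
S & (Q | (P <-> ~R)) = T & T = T
~(S & (Q | (P <-> ~R))) = ~T = F
Thus S3 is false.

Count: 0.

0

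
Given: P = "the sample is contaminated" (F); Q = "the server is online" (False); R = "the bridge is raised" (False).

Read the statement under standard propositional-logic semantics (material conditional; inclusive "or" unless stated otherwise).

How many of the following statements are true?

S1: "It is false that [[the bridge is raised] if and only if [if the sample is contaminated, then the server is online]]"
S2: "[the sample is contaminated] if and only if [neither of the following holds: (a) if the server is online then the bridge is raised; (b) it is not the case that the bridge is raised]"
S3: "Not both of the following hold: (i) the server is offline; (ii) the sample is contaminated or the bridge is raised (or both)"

3

S1: Parsed as not (R iff (P -> Q))

P -> Q = False -> False = True
R iff (P -> Q) = False iff True = False
not (R iff (P -> Q)) = not False = True
Hence S1 is true.

S2: Parsed as P iff ((Q -> R) nor not R)

Q -> R = False -> False = True
not R = not False = True
(Q -> R) nor not R = True nor True = False
P iff ((Q -> R) nor not R) = False iff False = True
Thus S2 is true.

S3: Formalization: not Q nand (P or R)

not Q = not False = True
P or R = False or False = False
not Q nand (P or R) = True nand False = True
So S3 is true.

Count: 3.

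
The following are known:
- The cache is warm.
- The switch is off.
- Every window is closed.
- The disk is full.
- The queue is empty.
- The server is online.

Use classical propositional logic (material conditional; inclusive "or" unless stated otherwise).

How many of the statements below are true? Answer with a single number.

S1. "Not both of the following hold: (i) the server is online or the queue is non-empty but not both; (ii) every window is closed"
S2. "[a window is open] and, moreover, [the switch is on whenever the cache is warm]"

0

Let R = "the server is online" (T), L = "the queue is empty" (T), N = "a window is open" (F), K = "the cache is warm" (T), U = "the switch is on" (F).

S1: This is (R xor ~L) nand ~N.

~L = ~T = F
R xor ~L = T xor F = T
~N = ~F = T
(R xor ~L) nand ~N = T nand T = F
Thus S1 is false.

S2: This is N & (K -> U).

K -> U = T -> F = F
N & (K -> U) = F & F = F
Hence S2 is false.

True statements: 0 (none).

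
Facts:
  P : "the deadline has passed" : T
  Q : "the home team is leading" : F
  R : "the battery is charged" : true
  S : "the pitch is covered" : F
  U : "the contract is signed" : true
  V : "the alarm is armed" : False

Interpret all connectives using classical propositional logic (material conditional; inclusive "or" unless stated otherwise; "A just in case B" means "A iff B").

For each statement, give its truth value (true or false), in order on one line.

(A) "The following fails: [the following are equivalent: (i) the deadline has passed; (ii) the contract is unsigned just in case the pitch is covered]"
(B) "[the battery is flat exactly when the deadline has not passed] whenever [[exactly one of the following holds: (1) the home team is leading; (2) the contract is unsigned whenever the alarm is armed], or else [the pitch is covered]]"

(A) false, (B) true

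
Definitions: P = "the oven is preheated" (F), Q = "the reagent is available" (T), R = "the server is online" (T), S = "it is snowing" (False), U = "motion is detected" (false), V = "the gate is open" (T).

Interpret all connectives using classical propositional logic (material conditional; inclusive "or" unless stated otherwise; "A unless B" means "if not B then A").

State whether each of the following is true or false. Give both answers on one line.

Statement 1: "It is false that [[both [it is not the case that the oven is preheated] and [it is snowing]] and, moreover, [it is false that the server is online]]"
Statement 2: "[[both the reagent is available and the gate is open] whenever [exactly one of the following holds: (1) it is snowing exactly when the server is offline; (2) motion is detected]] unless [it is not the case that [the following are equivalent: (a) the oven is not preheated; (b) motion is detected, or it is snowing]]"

Statement 1 T / Statement 2 T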